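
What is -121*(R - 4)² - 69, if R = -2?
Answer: -4425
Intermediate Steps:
-121*(R - 4)² - 69 = -121*(-2 - 4)² - 69 = -121*(-6)² - 69 = -121*36 - 69 = -4356 - 69 = -4425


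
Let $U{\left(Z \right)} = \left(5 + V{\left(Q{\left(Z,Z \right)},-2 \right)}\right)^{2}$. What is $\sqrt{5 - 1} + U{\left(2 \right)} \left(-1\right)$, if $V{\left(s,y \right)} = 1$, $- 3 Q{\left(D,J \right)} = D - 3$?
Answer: $-34$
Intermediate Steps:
$Q{\left(D,J \right)} = 1 - \frac{D}{3}$ ($Q{\left(D,J \right)} = - \frac{D - 3}{3} = - \frac{-3 + D}{3} = 1 - \frac{D}{3}$)
$U{\left(Z \right)} = 36$ ($U{\left(Z \right)} = \left(5 + 1\right)^{2} = 6^{2} = 36$)
$\sqrt{5 - 1} + U{\left(2 \right)} \left(-1\right) = \sqrt{5 - 1} + 36 \left(-1\right) = \sqrt{4} - 36 = 2 - 36 = -34$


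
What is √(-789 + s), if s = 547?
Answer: 11*I*√2 ≈ 15.556*I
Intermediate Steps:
√(-789 + s) = √(-789 + 547) = √(-242) = 11*I*√2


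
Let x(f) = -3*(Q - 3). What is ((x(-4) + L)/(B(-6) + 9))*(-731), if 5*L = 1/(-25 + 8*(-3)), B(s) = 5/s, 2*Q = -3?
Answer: -14502309/12005 ≈ -1208.0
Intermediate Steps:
Q = -3/2 (Q = (½)*(-3) = -3/2 ≈ -1.5000)
x(f) = 27/2 (x(f) = -3*(-3/2 - 3) = -3*(-9/2) = 27/2)
L = -1/245 (L = 1/(5*(-25 + 8*(-3))) = 1/(5*(-25 - 24)) = (⅕)/(-49) = (⅕)*(-1/49) = -1/245 ≈ -0.0040816)
((x(-4) + L)/(B(-6) + 9))*(-731) = ((27/2 - 1/245)/(5/(-6) + 9))*(-731) = (6613/(490*(5*(-⅙) + 9)))*(-731) = (6613/(490*(-⅚ + 9)))*(-731) = (6613/(490*(49/6)))*(-731) = ((6613/490)*(6/49))*(-731) = (19839/12005)*(-731) = -14502309/12005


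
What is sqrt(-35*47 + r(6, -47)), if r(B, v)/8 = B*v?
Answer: I*sqrt(3901) ≈ 62.458*I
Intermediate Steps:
r(B, v) = 8*B*v (r(B, v) = 8*(B*v) = 8*B*v)
sqrt(-35*47 + r(6, -47)) = sqrt(-35*47 + 8*6*(-47)) = sqrt(-1645 - 2256) = sqrt(-3901) = I*sqrt(3901)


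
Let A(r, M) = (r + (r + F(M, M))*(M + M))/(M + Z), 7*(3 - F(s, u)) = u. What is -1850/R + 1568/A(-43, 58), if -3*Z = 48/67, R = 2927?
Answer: -129227670790/7748070481 ≈ -16.679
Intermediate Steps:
Z = -16/67 ≈ -0.23881
F(s, u) = 3 - u/7
A(r, M) = (r + 2*M*(3 + r - M/7))/(-16/67 + M) (A(r, M) = (r + (r + (3 - M/7))*(M + M))/(M - 16/67) = (r + (3 + r - M/7)*(2*M))/(-16/67 + M) = (r + 2*M*(3 + r - M/7))/(-16/67 + M))
-1850/R + 1568/A(-43, 58) = -1850/2927 + 1568/((67*(7*(-43) - 2*58*(-21 + 58) + 14*58*(-43))/(7*(-16 + 67*58)))) = -1850*1/2927 + 1568/((67*(-301 - 2*58*37 - 34916)/(7*(-16 + 3886)))) = -1850/2927 + 1568/(((67/7)*(-301 - 4292 - 34916)/3870)) = -1850/2927 + 1568/(((67/7)*(1/3870)*(-39509))) = -1850/2927 + 1568/(-2647103/27090) = -1850/2927 + 1568*(-27090/2647103) = -1850/2927 - 42477120/2647103 = -129227670790/7748070481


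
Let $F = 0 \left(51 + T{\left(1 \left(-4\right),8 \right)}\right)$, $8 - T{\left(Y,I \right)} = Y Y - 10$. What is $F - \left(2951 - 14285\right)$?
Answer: $11334$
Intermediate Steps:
$T{\left(Y,I \right)} = 18 - Y^{2}$ ($T{\left(Y,I \right)} = 8 - \left(Y Y - 10\right) = 8 - \left(Y^{2} - 10\right) = 8 - \left(-10 + Y^{2}\right) = 18 - Y^{2}$)
$F = 0$ ($F = 0 \left(51 + \left(18 - \left(1 \left(-4\right)\right)^{2}\right)\right) = 0 \left(51 + \left(18 - \left(-4\right)^{2}\right)\right) = 0 \left(51 + \left(18 - 16\right)\right) = 0 \left(51 + 2\right) = 0 \cdot 53 = 0$)
$F - \left(2951 - 14285\right) = 0 - \left(2951 - 14285\right) = 0 - -11334 = 0 + 11334 = 11334$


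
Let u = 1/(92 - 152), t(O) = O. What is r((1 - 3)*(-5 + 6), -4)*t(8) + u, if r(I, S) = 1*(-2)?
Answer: -961/60 ≈ -16.017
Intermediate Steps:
u = -1/60 (u = 1/(-60) = -1/60 ≈ -0.016667)
r(I, S) = -2
r((1 - 3)*(-5 + 6), -4)*t(8) + u = -2*8 - 1/60 = -16 - 1/60 = -961/60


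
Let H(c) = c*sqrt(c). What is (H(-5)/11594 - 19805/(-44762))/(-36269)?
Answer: -19805/1623472978 + 5*I*sqrt(5)/420502786 ≈ -1.2199e-5 + 2.6588e-8*I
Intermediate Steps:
H(c) = c**(3/2)
(H(-5)/11594 - 19805/(-44762))/(-36269) = ((-5)**(3/2)/11594 - 19805/(-44762))/(-36269) = (-5*I*sqrt(5)*(1/11594) - 19805*(-1/44762))*(-1/36269) = (-5*I*sqrt(5)/11594 + 19805/44762)*(-1/36269) = (19805/44762 - 5*I*sqrt(5)/11594)*(-1/36269) = -19805/1623472978 + 5*I*sqrt(5)/420502786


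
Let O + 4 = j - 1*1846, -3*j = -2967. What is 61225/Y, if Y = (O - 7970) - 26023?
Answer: -61225/34854 ≈ -1.7566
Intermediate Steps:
j = 989 (j = -1/3*(-2967) = 989)
O = -861 (O = -4 + (989 - 1*1846) = -4 + (989 - 1846) = -4 - 857 = -861)
Y = -34854 (Y = (-861 - 7970) - 26023 = -8831 - 26023 = -34854)
61225/Y = 61225/(-34854) = 61225*(-1/34854) = -61225/34854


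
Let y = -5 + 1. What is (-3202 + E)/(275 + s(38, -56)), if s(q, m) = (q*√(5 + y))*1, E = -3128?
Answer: -6330/313 ≈ -20.224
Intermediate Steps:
y = -4
s(q, m) = q (s(q, m) = (q*√(5 - 4))*1 = (q*√1)*1 = (q*1)*1 = q*1 = q)
(-3202 + E)/(275 + s(38, -56)) = (-3202 - 3128)/(275 + 38) = -6330/313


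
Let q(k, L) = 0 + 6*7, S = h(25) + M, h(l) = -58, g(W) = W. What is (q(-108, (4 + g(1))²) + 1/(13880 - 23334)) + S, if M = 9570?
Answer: 90323515/9454 ≈ 9554.0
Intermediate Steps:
S = 9512 (S = -58 + 9570 = 9512)
q(k, L) = 42 (q(k, L) = 0 + 42 = 42)
(q(-108, (4 + g(1))²) + 1/(13880 - 23334)) + S = (42 + 1/(13880 - 23334)) + 9512 = (42 + 1/(-9454)) + 9512 = (42 - 1/9454) + 9512 = 397067/9454 + 9512 = 90323515/9454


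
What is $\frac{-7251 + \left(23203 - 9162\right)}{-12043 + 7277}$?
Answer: $- \frac{3395}{2383} \approx -1.4247$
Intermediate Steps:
$\frac{-7251 + \left(23203 - 9162\right)}{-12043 + 7277} = \frac{-7251 + 14041}{-4766} = 6790 \left(- \frac{1}{4766}\right) = - \frac{3395}{2383}$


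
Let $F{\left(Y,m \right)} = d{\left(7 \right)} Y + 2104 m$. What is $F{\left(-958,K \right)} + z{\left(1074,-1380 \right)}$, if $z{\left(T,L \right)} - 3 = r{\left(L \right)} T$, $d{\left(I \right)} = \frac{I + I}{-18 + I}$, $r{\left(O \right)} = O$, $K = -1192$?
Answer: $- \frac{43877523}{11} \approx -3.9889 \cdot 10^{6}$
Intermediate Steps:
$d{\left(I \right)} = \frac{2 I}{-18 + I}$
$z{\left(T,L \right)} = 3 + L T$
$F{\left(Y,m \right)} = 2104 m - \frac{14 Y}{11}$ ($F{\left(Y,m \right)} = 2 \cdot 7 \frac{1}{-18 + 7} Y + 2104 m = 2 \cdot 7 \frac{1}{-11} Y + 2104 m = 2 \cdot 7 \left(- \frac{1}{11}\right) Y + 2104 m = - \frac{14 Y}{11} + 2104 m = 2104 m - \frac{14 Y}{11}$)
$F{\left(-958,K \right)} + z{\left(1074,-1380 \right)} = \left(2104 \left(-1192\right) - - \frac{13412}{11}\right) + \left(3 - 1482120\right) = \left(-2507968 + \frac{13412}{11}\right) + \left(3 - 1482120\right) = - \frac{27574236}{11} - 1482117 = - \frac{43877523}{11}$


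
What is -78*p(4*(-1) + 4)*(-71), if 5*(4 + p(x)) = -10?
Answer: -33228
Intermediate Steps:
p(x) = -6 (p(x) = -4 + (1/5)*(-10) = -4 - 2 = -6)
-78*p(4*(-1) + 4)*(-71) = -78*(-6)*(-71) = 468*(-71) = -33228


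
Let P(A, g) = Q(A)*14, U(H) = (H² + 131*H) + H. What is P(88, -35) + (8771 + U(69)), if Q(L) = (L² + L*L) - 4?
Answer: 239416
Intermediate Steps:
U(H) = H² + 132*H
Q(L) = -4 + 2*L² (Q(L) = (L² + L²) - 4 = 2*L² - 4 = -4 + 2*L²)
P(A, g) = -56 + 28*A² (P(A, g) = (-4 + 2*A²)*14 = -56 + 28*A²)
P(88, -35) + (8771 + U(69)) = (-56 + 28*88²) + (8771 + 69*(132 + 69)) = (-56 + 28*7744) + (8771 + 69*201) = (-56 + 216832) + (8771 + 13869) = 216776 + 22640 = 239416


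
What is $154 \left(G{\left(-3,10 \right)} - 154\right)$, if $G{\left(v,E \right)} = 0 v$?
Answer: $-23716$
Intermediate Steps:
$G{\left(v,E \right)} = 0$
$154 \left(G{\left(-3,10 \right)} - 154\right) = 154 \left(0 - 154\right) = 154 \left(-154\right) = -23716$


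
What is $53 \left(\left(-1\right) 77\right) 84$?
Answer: $-342804$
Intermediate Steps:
$53 \left(\left(-1\right) 77\right) 84 = 53 \left(-77\right) 84 = \left(-4081\right) 84 = -342804$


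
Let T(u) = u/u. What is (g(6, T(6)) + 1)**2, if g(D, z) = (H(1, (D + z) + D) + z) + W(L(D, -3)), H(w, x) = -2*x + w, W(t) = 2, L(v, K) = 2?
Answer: 441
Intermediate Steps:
T(u) = 1
H(w, x) = w - 2*x
g(D, z) = 3 - z - 4*D (g(D, z) = ((1 - 2*((D + z) + D)) + z) + 2 = ((1 - 2*(z + 2*D)) + z) + 2 = ((1 + (-4*D - 2*z)) + z) + 2 = ((1 - 4*D - 2*z) + z) + 2 = (1 - z - 4*D) + 2 = 3 - z - 4*D)
(g(6, T(6)) + 1)**2 = ((3 - 1*1 - 4*6) + 1)**2 = ((3 - 1 - 24) + 1)**2 = (-22 + 1)**2 = (-21)**2 = 441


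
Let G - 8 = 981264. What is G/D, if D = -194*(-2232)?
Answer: 122659/54126 ≈ 2.2662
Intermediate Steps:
G = 981272 (G = 8 + 981264 = 981272)
D = 433008
G/D = 981272/433008 = 981272*(1/433008) = 122659/54126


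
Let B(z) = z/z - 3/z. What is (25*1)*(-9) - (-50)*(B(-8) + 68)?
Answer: 12975/4 ≈ 3243.8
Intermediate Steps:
B(z) = 1 - 3/z
(25*1)*(-9) - (-50)*(B(-8) + 68) = (25*1)*(-9) - (-50)*((-3 - 8)/(-8) + 68) = 25*(-9) - (-50)*(-⅛*(-11) + 68) = -225 - (-50)*(11/8 + 68) = -225 - (-50)*555/8 = -225 - 1*(-13875/4) = -225 + 13875/4 = 12975/4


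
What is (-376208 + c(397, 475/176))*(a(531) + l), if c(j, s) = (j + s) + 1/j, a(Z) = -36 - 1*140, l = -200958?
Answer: 2640736300809047/34936 ≈ 7.5588e+10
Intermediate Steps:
a(Z) = -176 (a(Z) = -36 - 140 = -176)
c(j, s) = j + s + 1/j
(-376208 + c(397, 475/176))*(a(531) + l) = (-376208 + (397 + 475/176 + 1/397))*(-176 - 200958) = (-376208 + (397 + 475*(1/176) + 1/397))*(-201134) = (-376208 + (397 + 475/176 + 1/397))*(-201134) = (-376208 + 27927935/69872)*(-201134) = -26258477441/69872*(-201134) = 2640736300809047/34936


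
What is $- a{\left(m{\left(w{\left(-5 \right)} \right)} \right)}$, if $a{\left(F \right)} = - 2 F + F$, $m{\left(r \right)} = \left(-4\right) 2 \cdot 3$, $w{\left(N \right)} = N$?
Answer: $-24$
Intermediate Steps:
$m{\left(r \right)} = -24$ ($m{\left(r \right)} = \left(-8\right) 3 = -24$)
$a{\left(F \right)} = - F$
$- a{\left(m{\left(w{\left(-5 \right)} \right)} \right)} = - \left(-1\right) \left(-24\right) = \left(-1\right) 24 = -24$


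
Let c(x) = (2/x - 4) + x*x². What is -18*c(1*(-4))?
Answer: 1233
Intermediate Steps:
c(x) = -4 + x³ + 2/x (c(x) = (-4 + 2/x) + x³ = -4 + x³ + 2/x)
-18*c(1*(-4)) = -18*(-4 + (1*(-4))³ + 2/((1*(-4)))) = -18*(-4 + (-4)³ + 2/(-4)) = -18*(-4 - 64 + 2*(-¼)) = -18*(-4 - 64 - ½) = -18*(-137/2) = 1233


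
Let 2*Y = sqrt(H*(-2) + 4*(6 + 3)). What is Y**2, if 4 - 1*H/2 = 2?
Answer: 7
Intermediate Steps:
H = 4 (H = 8 - 2*2 = 8 - 4 = 4)
Y = sqrt(7) (Y = sqrt(4*(-2) + 4*(6 + 3))/2 = sqrt(-8 + 4*9)/2 = sqrt(-8 + 36)/2 = sqrt(28)/2 = (2*sqrt(7))/2 = sqrt(7) ≈ 2.6458)
Y**2 = (sqrt(7))**2 = 7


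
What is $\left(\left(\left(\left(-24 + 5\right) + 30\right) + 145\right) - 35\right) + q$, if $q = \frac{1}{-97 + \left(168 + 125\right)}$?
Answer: $\frac{23717}{196} \approx 121.01$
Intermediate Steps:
$q = \frac{1}{196}$ ($q = \frac{1}{-97 + 293} = \frac{1}{196} \approx 0.005102$)
$\left(\left(\left(\left(-24 + 5\right) + 30\right) + 145\right) - 35\right) + q = \left(\left(\left(\left(-24 + 5\right) + 30\right) + 145\right) - 35\right) + \frac{1}{196} = \left(\left(\left(-19 + 30\right) + 145\right) - 35\right) + \frac{1}{196} = \left(\left(11 + 145\right) - 35\right) + \frac{1}{196} = \left(156 - 35\right) + \frac{1}{196} = 121 + \frac{1}{196} = \frac{23717}{196}$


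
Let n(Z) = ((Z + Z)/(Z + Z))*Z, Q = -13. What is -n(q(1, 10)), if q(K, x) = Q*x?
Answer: 130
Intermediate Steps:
q(K, x) = -13*x
n(Z) = Z (n(Z) = ((2*Z)/((2*Z)))*Z = ((2*Z)*(1/(2*Z)))*Z = 1*Z = Z)
-n(q(1, 10)) = -(-13)*10 = -1*(-130) = 130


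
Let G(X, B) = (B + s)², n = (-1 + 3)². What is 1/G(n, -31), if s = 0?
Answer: 1/961 ≈ 0.0010406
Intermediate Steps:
n = 4 (n = 2² = 4)
G(X, B) = B² (G(X, B) = (B + 0)² = B²)
1/G(n, -31) = 1/((-31)²) = 1/961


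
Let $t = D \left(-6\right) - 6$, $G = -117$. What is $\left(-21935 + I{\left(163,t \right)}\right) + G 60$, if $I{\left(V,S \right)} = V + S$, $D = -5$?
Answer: $-28768$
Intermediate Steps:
$t = 24$ ($t = \left(-5\right) \left(-6\right) - 6 = 30 - 6 = 24$)
$I{\left(V,S \right)} = S + V$
$\left(-21935 + I{\left(163,t \right)}\right) + G 60 = \left(-21935 + \left(24 + 163\right)\right) - 7020 = \left(-21935 + 187\right) - 7020 = -21748 - 7020 = -28768$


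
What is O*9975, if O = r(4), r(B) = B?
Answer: 39900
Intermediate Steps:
O = 4
O*9975 = 4*9975 = 39900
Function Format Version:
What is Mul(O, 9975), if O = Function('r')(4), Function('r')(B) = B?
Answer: 39900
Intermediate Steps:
O = 4
Mul(O, 9975) = Mul(4, 9975) = 39900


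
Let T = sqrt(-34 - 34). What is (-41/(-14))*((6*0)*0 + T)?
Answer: 41*I*sqrt(17)/7 ≈ 24.15*I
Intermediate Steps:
T = 2*I*sqrt(17) (T = sqrt(-68) = 2*I*sqrt(17) ≈ 8.2462*I)
(-41/(-14))*((6*0)*0 + T) = (-41/(-14))*((6*0)*0 + 2*I*sqrt(17)) = (-41*(-1/14))*(0*0 + 2*I*sqrt(17)) = 41*(0 + 2*I*sqrt(17))/14 = 41*(2*I*sqrt(17))/14 = 41*I*sqrt(17)/7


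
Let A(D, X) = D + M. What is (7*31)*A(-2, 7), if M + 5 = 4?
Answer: -651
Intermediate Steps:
M = -1 (M = -5 + 4 = -1)
A(D, X) = -1 + D (A(D, X) = D - 1 = -1 + D)
(7*31)*A(-2, 7) = (7*31)*(-1 - 2) = 217*(-3) = -651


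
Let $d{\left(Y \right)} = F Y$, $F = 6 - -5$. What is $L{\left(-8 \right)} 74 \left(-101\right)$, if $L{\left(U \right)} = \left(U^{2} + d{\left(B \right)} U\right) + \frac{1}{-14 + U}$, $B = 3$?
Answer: $\frac{16446537}{11} \approx 1.4951 \cdot 10^{6}$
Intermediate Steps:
$F = 11$ ($F = 6 + 5 = 11$)
$d{\left(Y \right)} = 11 Y$
$L{\left(U \right)} = U^{2} + \frac{1}{-14 + U} + 33 U$ ($L{\left(U \right)} = \left(U^{2} + 11 \cdot 3 U\right) + \frac{1}{-14 + U} = \left(U^{2} + 33 U\right) + \frac{1}{-14 + U} = U^{2} + \frac{1}{-14 + U} + 33 U$)
$L{\left(-8 \right)} 74 \left(-101\right) = \frac{1 + \left(-8\right)^{3} - -3696 + 19 \left(-8\right)^{2}}{-14 - 8} \cdot 74 \left(-101\right) = \frac{1 - 512 + 3696 + 19 \cdot 64}{-22} \cdot 74 \left(-101\right) = - \frac{1 - 512 + 3696 + 1216}{22} \cdot 74 \left(-101\right) = \left(- \frac{1}{22}\right) 4401 \cdot 74 \left(-101\right) = \left(- \frac{4401}{22}\right) 74 \left(-101\right) = \left(- \frac{162837}{11}\right) \left(-101\right) = \frac{16446537}{11}$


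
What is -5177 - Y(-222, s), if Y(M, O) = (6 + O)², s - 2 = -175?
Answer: -33066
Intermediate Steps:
s = -173 (s = 2 - 175 = -173)
-5177 - Y(-222, s) = -5177 - (6 - 173)² = -5177 - 1*(-167)² = -5177 - 1*27889 = -5177 - 27889 = -33066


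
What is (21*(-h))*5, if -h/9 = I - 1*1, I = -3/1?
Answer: -3780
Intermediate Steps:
I = -3 (I = -3*1 = -3)
h = 36 (h = -9*(-3 - 1*1) = -9*(-3 - 1) = -9*(-4) = 36)
(21*(-h))*5 = (21*(-1*36))*5 = (21*(-36))*5 = -756*5 = -3780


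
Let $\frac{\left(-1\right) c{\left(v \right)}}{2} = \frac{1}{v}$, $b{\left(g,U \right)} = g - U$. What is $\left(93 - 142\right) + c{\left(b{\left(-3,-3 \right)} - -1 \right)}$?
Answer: $-51$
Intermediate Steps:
$c{\left(v \right)} = - \frac{2}{v}$
$\left(93 - 142\right) + c{\left(b{\left(-3,-3 \right)} - -1 \right)} = \left(93 - 142\right) - \frac{2}{\left(-3 - -3\right) - -1} = -49 - \frac{2}{\left(-3 + 3\right) + 1} = -49 - \frac{2}{0 + 1} = -49 - \frac{2}{1} = -49 - 2 = -51$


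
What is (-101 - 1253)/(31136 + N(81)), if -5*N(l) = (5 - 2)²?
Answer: -6770/155671 ≈ -0.043489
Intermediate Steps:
N(l) = -9/5 (N(l) = -(5 - 2)²/5 = -⅕*3² = -⅕*9 = -9/5)
(-101 - 1253)/(31136 + N(81)) = (-101 - 1253)/(31136 - 9/5) = -1354/155671/5 = -1354*5/155671 = -6770/155671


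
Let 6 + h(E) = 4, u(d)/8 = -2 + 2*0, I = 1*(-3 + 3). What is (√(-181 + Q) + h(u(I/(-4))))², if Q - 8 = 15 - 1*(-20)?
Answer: (2 - I*√138)² ≈ -134.0 - 46.989*I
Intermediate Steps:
I = 0 (I = 1*0 = 0)
u(d) = -16 (u(d) = 8*(-2 + 2*0) = 8*(-2 + 0) = 8*(-2) = -16)
h(E) = -2 (h(E) = -6 + 4 = -2)
Q = 43 (Q = 8 + (15 - 1*(-20)) = 8 + (15 + 20) = 8 + 35 = 43)
(√(-181 + Q) + h(u(I/(-4))))² = (√(-181 + 43) - 2)² = (√(-138) - 2)² = (I*√138 - 2)² = (-2 + I*√138)²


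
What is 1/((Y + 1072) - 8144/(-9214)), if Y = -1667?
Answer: -4607/2737093 ≈ -0.0016832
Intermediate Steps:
1/((Y + 1072) - 8144/(-9214)) = 1/((-1667 + 1072) - 8144/(-9214)) = 1/(-595 - 8144*(-1/9214)) = 1/(-595 + 4072/4607) = 1/(-2737093/4607) = -4607/2737093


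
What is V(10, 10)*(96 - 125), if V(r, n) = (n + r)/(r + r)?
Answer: -29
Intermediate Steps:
V(r, n) = (n + r)/(2*r) (V(r, n) = (n + r)/((2*r)) = (n + r)*(1/(2*r)) = (n + r)/(2*r))
V(10, 10)*(96 - 125) = ((½)*(10 + 10)/10)*(96 - 125) = ((½)*(⅒)*20)*(-29) = 1*(-29) = -29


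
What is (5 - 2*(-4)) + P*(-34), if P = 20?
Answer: -667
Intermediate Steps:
(5 - 2*(-4)) + P*(-34) = (5 - 2*(-4)) + 20*(-34) = (5 + 8) - 680 = 13 - 680 = -667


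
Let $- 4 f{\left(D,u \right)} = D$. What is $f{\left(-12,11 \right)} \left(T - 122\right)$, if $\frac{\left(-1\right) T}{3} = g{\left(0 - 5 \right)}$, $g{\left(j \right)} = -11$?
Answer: $-267$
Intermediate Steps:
$f{\left(D,u \right)} = - \frac{D}{4}$
$T = 33$ ($T = \left(-3\right) \left(-11\right) = 33$)
$f{\left(-12,11 \right)} \left(T - 122\right) = \left(- \frac{1}{4}\right) \left(-12\right) \left(33 - 122\right) = 3 \left(-89\right) = -267$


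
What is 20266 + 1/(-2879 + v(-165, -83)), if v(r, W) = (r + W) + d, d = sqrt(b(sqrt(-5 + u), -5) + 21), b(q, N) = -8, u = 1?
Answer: 198163295729/9778116 - sqrt(13)/9778116 ≈ 20266.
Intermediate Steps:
d = sqrt(13) (d = sqrt(-8 + 21) = sqrt(13) ≈ 3.6056)
v(r, W) = W + r + sqrt(13) (v(r, W) = (r + W) + sqrt(13) = (W + r) + sqrt(13) = W + r + sqrt(13))
20266 + 1/(-2879 + v(-165, -83)) = 20266 + 1/(-2879 + (-83 - 165 + sqrt(13))) = 20266 + 1/(-2879 + (-248 + sqrt(13))) = 20266 + 1/(-3127 + sqrt(13))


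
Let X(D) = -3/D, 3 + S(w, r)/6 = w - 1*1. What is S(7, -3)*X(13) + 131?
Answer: 1649/13 ≈ 126.85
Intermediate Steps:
S(w, r) = -24 + 6*w (S(w, r) = -18 + 6*(w - 1*1) = -18 + 6*(w - 1) = -18 + 6*(-1 + w) = -18 + (-6 + 6*w) = -24 + 6*w)
S(7, -3)*X(13) + 131 = (-24 + 6*7)*(-3/13) + 131 = (-24 + 42)*(-3*1/13) + 131 = 18*(-3/13) + 131 = -54/13 + 131 = 1649/13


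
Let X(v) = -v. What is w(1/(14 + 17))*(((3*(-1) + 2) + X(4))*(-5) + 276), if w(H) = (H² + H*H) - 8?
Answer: -2313486/961 ≈ -2407.4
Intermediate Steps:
w(H) = -8 + 2*H² (w(H) = (H² + H²) - 8 = 2*H² - 8 = -8 + 2*H²)
w(1/(14 + 17))*(((3*(-1) + 2) + X(4))*(-5) + 276) = (-8 + 2*(1/(14 + 17))²)*(((3*(-1) + 2) - 1*4)*(-5) + 276) = (-8 + 2*(1/31)²)*(((-3 + 2) - 4)*(-5) + 276) = (-8 + 2*(1/31)²)*((-1 - 4)*(-5) + 276) = (-8 + 2*(1/961))*(-5*(-5) + 276) = (-8 + 2/961)*(25 + 276) = -7686/961*301 = -2313486/961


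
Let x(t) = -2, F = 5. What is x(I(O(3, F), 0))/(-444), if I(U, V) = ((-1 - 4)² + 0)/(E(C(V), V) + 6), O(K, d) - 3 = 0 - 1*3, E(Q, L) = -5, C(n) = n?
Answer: 1/222 ≈ 0.0045045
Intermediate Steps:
O(K, d) = 0 (O(K, d) = 3 + (0 - 1*3) = 3 + (0 - 3) = 3 - 3 = 0)
I(U, V) = 25 (I(U, V) = ((-1 - 4)² + 0)/(-5 + 6) = ((-5)² + 0)/1 = (25 + 0)*1 = 25*1 = 25)
x(I(O(3, F), 0))/(-444) = -2/(-444) = -2*(-1/444) = 1/222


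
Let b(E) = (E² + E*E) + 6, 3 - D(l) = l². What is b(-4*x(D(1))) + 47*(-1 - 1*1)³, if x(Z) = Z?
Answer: -242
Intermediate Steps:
D(l) = 3 - l²
b(E) = 6 + 2*E² (b(E) = (E² + E²) + 6 = 2*E² + 6 = 6 + 2*E²)
b(-4*x(D(1))) + 47*(-1 - 1*1)³ = (6 + 2*(-4*(3 - 1*1²))²) + 47*(-1 - 1*1)³ = (6 + 2*(-4*(3 - 1*1))²) + 47*(-1 - 1)³ = (6 + 2*(-4*(3 - 1))²) + 47*(-2)³ = (6 + 2*(-4*2)²) + 47*(-8) = (6 + 2*(-8)²) - 376 = (6 + 2*64) - 376 = (6 + 128) - 376 = 134 - 376 = -242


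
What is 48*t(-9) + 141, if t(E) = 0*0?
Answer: 141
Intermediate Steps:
t(E) = 0
48*t(-9) + 141 = 48*0 + 141 = 0 + 141 = 141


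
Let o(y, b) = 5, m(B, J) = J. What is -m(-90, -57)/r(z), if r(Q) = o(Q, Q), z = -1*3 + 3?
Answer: 57/5 ≈ 11.400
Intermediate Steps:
z = 0 (z = -3 + 3 = 0)
r(Q) = 5
-m(-90, -57)/r(z) = -(-57)/5 = -1*(-57/5) = 57/5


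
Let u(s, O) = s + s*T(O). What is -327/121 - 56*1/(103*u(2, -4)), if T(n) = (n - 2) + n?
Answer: -299741/112167 ≈ -2.6723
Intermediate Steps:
T(n) = -2 + 2*n (T(n) = (-2 + n) + n = -2 + 2*n)
u(s, O) = s + s*(-2 + 2*O)
-327/121 - 56*1/(103*u(2, -4)) = -327/121 - 56*1/(206*(-1 + 2*(-4))) = -327*1/121 - 56*1/(206*(-1 - 8)) = -327/121 - 56/(103*(2*(-9))) = -327/121 - 56/(103*(-18)) = -327/121 - 56/(-1854) = -327/121 - 56*(-1/1854) = -327/121 + 28/927 = -299741/112167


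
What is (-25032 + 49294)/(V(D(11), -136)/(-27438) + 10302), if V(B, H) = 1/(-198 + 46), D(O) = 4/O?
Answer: 14455216416/6137896279 ≈ 2.3551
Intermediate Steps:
V(B, H) = -1/152 (V(B, H) = 1/(-152) = -1/152)
(-25032 + 49294)/(V(D(11), -136)/(-27438) + 10302) = (-25032 + 49294)/(-1/152/(-27438) + 10302) = 24262/(-1/152*(-1/27438) + 10302) = 24262/(1/4170576 + 10302) = 24262/(42965273953/4170576) = 24262*(4170576/42965273953) = 14455216416/6137896279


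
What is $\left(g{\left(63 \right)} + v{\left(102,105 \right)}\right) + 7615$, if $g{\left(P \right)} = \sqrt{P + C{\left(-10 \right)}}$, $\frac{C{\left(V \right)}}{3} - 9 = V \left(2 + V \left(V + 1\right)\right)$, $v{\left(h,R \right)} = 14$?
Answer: $7629 + i \sqrt{2670} \approx 7629.0 + 51.672 i$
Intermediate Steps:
$C{\left(V \right)} = 27 + 3 V \left(2 + V \left(1 + V\right)\right)$ ($C{\left(V \right)} = 27 + 3 V \left(2 + V \left(V + 1\right)\right) = 27 + 3 V \left(2 + V \left(1 + V\right)\right)$)
$g{\left(P \right)} = \sqrt{-2733 + P}$ ($g{\left(P \right)} = \sqrt{P + \left(27 + 3 \left(-10\right)^{2} + 3 \left(-10\right)^{3} + 6 \left(-10\right)\right)} = \sqrt{P + \left(27 + 3 \cdot 100 + 3 \left(-1000\right) - 60\right)} = \sqrt{P + \left(27 + 300 - 3000 - 60\right)} = \sqrt{P - 2733} = \sqrt{-2733 + P}$)
$\left(g{\left(63 \right)} + v{\left(102,105 \right)}\right) + 7615 = \left(\sqrt{-2733 + 63} + 14\right) + 7615 = \left(\sqrt{-2670} + 14\right) + 7615 = \left(i \sqrt{2670} + 14\right) + 7615 = \left(14 + i \sqrt{2670}\right) + 7615 = 7629 + i \sqrt{2670}$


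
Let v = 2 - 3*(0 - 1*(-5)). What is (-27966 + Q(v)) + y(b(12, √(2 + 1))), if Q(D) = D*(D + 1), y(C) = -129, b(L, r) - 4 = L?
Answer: -27939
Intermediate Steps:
b(L, r) = 4 + L
v = -13 (v = 2 - 3*(0 + 5) = 2 - 3*5 = 2 - 15 = -13)
Q(D) = D*(1 + D)
(-27966 + Q(v)) + y(b(12, √(2 + 1))) = (-27966 - 13*(1 - 13)) - 129 = (-27966 - 13*(-12)) - 129 = (-27966 + 156) - 129 = -27810 - 129 = -27939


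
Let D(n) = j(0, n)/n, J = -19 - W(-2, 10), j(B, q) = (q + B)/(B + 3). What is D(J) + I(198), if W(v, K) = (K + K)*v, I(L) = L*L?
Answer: 117613/3 ≈ 39204.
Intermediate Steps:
I(L) = L²
W(v, K) = 2*K*v (W(v, K) = (2*K)*v = 2*K*v)
j(B, q) = (B + q)/(3 + B)
J = 21 (J = -19 - 2*10*(-2) = -19 - 1*(-40) = -19 + 40 = 21)
D(n) = ⅓ (D(n) = ((0 + n)/(3 + 0))/n = (n/3)/n = ⅓)
D(J) + I(198) = ⅓ + 198² = ⅓ + 39204 = 117613/3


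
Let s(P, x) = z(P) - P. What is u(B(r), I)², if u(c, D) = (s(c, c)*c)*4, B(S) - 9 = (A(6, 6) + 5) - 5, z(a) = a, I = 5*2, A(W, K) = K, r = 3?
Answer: 0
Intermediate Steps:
I = 10
B(S) = 15 (B(S) = 9 + ((6 + 5) - 5) = 9 + (11 - 5) = 9 + 6 = 15)
s(P, x) = 0 (s(P, x) = P - P = 0)
u(c, D) = 0 (u(c, D) = (0*c)*4 = 0*4 = 0)
u(B(r), I)² = 0² = 0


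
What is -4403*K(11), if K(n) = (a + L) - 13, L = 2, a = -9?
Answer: 88060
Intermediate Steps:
K(n) = -20 (K(n) = (-9 + 2) - 13 = -7 - 13 = -20)
-4403*K(11) = -4403*(-20) = 88060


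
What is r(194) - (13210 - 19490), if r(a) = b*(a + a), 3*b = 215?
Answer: 102260/3 ≈ 34087.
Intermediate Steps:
b = 215/3 (b = (1/3)*215 = 215/3 ≈ 71.667)
r(a) = 430*a/3 (r(a) = 215*(a + a)/3 = 215*(2*a)/3 = 430*a/3)
r(194) - (13210 - 19490) = (430/3)*194 - (13210 - 19490) = 83420/3 - 1*(-6280) = 83420/3 + 6280 = 102260/3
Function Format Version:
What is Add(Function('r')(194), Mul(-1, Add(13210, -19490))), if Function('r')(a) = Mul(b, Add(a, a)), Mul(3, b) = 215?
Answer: Rational(102260, 3) ≈ 34087.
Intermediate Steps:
b = Rational(215, 3) (b = Mul(Rational(1, 3), 215) = Rational(215, 3) ≈ 71.667)
Function('r')(a) = Mul(Rational(430, 3), a) (Function('r')(a) = Mul(Rational(215, 3), Add(a, a)) = Mul(Rational(215, 3), Mul(2, a)) = Mul(Rational(430, 3), a))
Add(Function('r')(194), Mul(-1, Add(13210, -19490))) = Add(Mul(Rational(430, 3), 194), Mul(-1, Add(13210, -19490))) = Add(Rational(83420, 3), Mul(-1, -6280)) = Add(Rational(83420, 3), 6280) = Rational(102260, 3)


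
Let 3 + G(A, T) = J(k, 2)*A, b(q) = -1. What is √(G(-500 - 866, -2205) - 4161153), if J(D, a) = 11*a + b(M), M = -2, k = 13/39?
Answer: 3*I*√465538 ≈ 2046.9*I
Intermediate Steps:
k = ⅓ (k = 13*(1/39) = ⅓ ≈ 0.33333)
J(D, a) = -1 + 11*a (J(D, a) = 11*a - 1 = -1 + 11*a)
G(A, T) = -3 + 21*A (G(A, T) = -3 + (-1 + 11*2)*A = -3 + (-1 + 22)*A = -3 + 21*A)
√(G(-500 - 866, -2205) - 4161153) = √((-3 + 21*(-500 - 866)) - 4161153) = √((-3 + 21*(-1366)) - 4161153) = √((-3 - 28686) - 4161153) = √(-28689 - 4161153) = √(-4189842) = 3*I*√465538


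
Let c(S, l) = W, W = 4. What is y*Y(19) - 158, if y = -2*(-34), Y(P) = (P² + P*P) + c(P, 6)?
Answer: 49210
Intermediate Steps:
c(S, l) = 4
Y(P) = 4 + 2*P² (Y(P) = (P² + P*P) + 4 = (P² + P²) + 4 = 2*P² + 4 = 4 + 2*P²)
y = 68
y*Y(19) - 158 = 68*(4 + 2*19²) - 158 = 68*(4 + 2*361) - 158 = 68*(4 + 722) - 158 = 68*726 - 158 = 49368 - 158 = 49210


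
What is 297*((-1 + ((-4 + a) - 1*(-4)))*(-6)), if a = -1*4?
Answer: 8910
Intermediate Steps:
a = -4
297*((-1 + ((-4 + a) - 1*(-4)))*(-6)) = 297*((-1 + ((-4 - 4) - 1*(-4)))*(-6)) = 297*((-1 + (-8 + 4))*(-6)) = 297*((-1 - 4)*(-6)) = 297*(-5*(-6)) = 297*30 = 8910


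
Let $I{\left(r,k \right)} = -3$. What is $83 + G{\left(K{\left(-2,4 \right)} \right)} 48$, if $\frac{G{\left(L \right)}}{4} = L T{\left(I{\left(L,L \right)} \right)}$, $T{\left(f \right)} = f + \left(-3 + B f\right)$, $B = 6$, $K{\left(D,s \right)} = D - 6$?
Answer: $36947$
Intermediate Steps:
$K{\left(D,s \right)} = -6 + D$ ($K{\left(D,s \right)} = D - 6 = -6 + D$)
$T{\left(f \right)} = -3 + 7 f$ ($T{\left(f \right)} = f + \left(-3 + 6 f\right) = -3 + 7 f$)
$G{\left(L \right)} = - 96 L$ ($G{\left(L \right)} = 4 L \left(-3 + 7 \left(-3\right)\right) = 4 L \left(-3 - 21\right) = 4 L \left(-24\right) = 4 \left(- 24 L\right) = - 96 L$)
$83 + G{\left(K{\left(-2,4 \right)} \right)} 48 = 83 + - 96 \left(-6 - 2\right) 48 = 83 + \left(-96\right) \left(-8\right) 48 = 83 + 768 \cdot 48 = 83 + 36864 = 36947$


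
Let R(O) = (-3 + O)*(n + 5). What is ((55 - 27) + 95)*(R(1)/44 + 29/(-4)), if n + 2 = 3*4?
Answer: -42927/44 ≈ -975.61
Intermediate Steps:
n = 10 (n = -2 + 3*4 = -2 + 12 = 10)
R(O) = -45 + 15*O (R(O) = (-3 + O)*(10 + 5) = (-3 + O)*15 = -45 + 15*O)
((55 - 27) + 95)*(R(1)/44 + 29/(-4)) = ((55 - 27) + 95)*((-45 + 15*1)/44 + 29/(-4)) = (28 + 95)*((-45 + 15)*(1/44) + 29*(-1/4)) = 123*(-30*1/44 - 29/4) = 123*(-15/22 - 29/4) = 123*(-349/44) = -42927/44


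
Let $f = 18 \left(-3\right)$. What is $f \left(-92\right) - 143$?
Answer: $4825$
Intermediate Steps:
$f = -54$
$f \left(-92\right) - 143 = \left(-54\right) \left(-92\right) - 143 = 4968 - 143 = 4825$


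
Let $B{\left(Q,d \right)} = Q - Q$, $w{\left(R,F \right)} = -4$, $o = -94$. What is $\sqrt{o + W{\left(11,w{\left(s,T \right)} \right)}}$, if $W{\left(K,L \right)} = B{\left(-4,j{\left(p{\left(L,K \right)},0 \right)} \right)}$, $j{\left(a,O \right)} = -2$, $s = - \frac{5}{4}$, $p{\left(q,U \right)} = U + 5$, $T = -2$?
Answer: $i \sqrt{94} \approx 9.6954 i$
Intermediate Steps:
$p{\left(q,U \right)} = 5 + U$
$s = - \frac{5}{4}$ ($s = \left(-5\right) \frac{1}{4} = - \frac{5}{4} \approx -1.25$)
$B{\left(Q,d \right)} = 0$
$W{\left(K,L \right)} = 0$
$\sqrt{o + W{\left(11,w{\left(s,T \right)} \right)}} = \sqrt{-94 + 0} = \sqrt{-94} = i \sqrt{94}$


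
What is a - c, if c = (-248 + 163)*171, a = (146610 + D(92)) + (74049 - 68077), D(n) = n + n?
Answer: 167301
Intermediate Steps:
D(n) = 2*n
a = 152766 (a = (146610 + 2*92) + (74049 - 68077) = (146610 + 184) + 5972 = 146794 + 5972 = 152766)
c = -14535 (c = -85*171 = -14535)
a - c = 152766 - 1*(-14535) = 152766 + 14535 = 167301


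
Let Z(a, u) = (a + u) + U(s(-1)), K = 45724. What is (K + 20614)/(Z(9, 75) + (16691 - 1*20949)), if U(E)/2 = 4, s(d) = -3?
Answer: -33169/2083 ≈ -15.924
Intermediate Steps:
U(E) = 8 (U(E) = 2*4 = 8)
Z(a, u) = 8 + a + u (Z(a, u) = (a + u) + 8 = 8 + a + u)
(K + 20614)/(Z(9, 75) + (16691 - 1*20949)) = (45724 + 20614)/((8 + 9 + 75) + (16691 - 1*20949)) = 66338/(92 + (16691 - 20949)) = 66338/(92 - 4258) = 66338/(-4166) = 66338*(-1/4166) = -33169/2083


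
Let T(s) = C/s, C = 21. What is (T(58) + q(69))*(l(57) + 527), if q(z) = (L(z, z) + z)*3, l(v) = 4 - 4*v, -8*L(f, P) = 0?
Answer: 3644181/58 ≈ 62831.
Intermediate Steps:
L(f, P) = 0 (L(f, P) = -1/8*0 = 0)
T(s) = 21/s
l(v) = 4 - 4*v
q(z) = 3*z (q(z) = (0 + z)*3 = z*3 = 3*z)
(T(58) + q(69))*(l(57) + 527) = (21/58 + 3*69)*((4 - 4*57) + 527) = (21*(1/58) + 207)*((4 - 228) + 527) = (21/58 + 207)*(-224 + 527) = (12027/58)*303 = 3644181/58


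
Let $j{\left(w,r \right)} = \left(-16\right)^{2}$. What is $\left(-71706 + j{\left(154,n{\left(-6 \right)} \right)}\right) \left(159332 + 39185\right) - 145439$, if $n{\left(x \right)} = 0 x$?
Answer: $-14184185089$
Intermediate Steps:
$n{\left(x \right)} = 0$
$j{\left(w,r \right)} = 256$
$\left(-71706 + j{\left(154,n{\left(-6 \right)} \right)}\right) \left(159332 + 39185\right) - 145439 = \left(-71706 + 256\right) \left(159332 + 39185\right) - 145439 = \left(-71450\right) 198517 - 145439 = -14184039650 - 145439 = -14184185089$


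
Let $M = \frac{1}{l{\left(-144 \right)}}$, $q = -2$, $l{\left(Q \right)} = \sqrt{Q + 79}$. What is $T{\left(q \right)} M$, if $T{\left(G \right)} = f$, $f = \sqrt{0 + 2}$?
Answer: $- \frac{i \sqrt{130}}{65} \approx - 0.17541 i$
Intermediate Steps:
$f = \sqrt{2} \approx 1.4142$
$l{\left(Q \right)} = \sqrt{79 + Q}$
$T{\left(G \right)} = \sqrt{2}$
$M = - \frac{i \sqrt{65}}{65}$ ($M = \frac{1}{\sqrt{79 - 144}} = \frac{1}{\sqrt{-65}} = \frac{1}{i \sqrt{65}} = - \frac{i \sqrt{65}}{65} \approx - 0.12403 i$)
$T{\left(q \right)} M = \sqrt{2} \left(- \frac{i \sqrt{65}}{65}\right) = - \frac{i \sqrt{130}}{65}$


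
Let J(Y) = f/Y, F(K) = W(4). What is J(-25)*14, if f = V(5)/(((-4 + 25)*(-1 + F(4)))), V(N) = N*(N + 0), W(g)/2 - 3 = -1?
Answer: -2/9 ≈ -0.22222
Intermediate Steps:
W(g) = 4 (W(g) = 6 + 2*(-1) = 6 - 2 = 4)
F(K) = 4
V(N) = N² (V(N) = N*N = N²)
f = 25/63 (f = 5²/(((-4 + 25)*(-1 + 4))) = 25/((21*3)) = 25/63 ≈ 0.39683)
J(Y) = 25/(63*Y)
J(-25)*14 = ((25/63)/(-25))*14 = ((25/63)*(-1/25))*14 = -1/63*14 = -2/9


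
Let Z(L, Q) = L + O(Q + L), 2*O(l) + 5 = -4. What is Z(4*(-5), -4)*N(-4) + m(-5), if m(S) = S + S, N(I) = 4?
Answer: -108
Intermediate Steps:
O(l) = -9/2 (O(l) = -5/2 + (½)*(-4) = -5/2 - 2 = -9/2)
m(S) = 2*S
Z(L, Q) = -9/2 + L (Z(L, Q) = L - 9/2 = -9/2 + L)
Z(4*(-5), -4)*N(-4) + m(-5) = (-9/2 + 4*(-5))*4 + 2*(-5) = (-9/2 - 20)*4 - 10 = -49/2*4 - 10 = -98 - 10 = -108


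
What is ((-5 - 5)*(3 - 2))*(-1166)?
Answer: 11660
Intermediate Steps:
((-5 - 5)*(3 - 2))*(-1166) = -10*1*(-1166) = -10*(-1166) = 11660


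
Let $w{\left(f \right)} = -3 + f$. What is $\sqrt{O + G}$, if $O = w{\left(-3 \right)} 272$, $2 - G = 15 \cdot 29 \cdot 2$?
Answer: $50 i \approx 50.0 i$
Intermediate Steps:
$G = -868$ ($G = 2 - 15 \cdot 29 \cdot 2 = 2 - 435 \cdot 2 = 2 - 870 = -868$)
$O = -1632$ ($O = \left(-3 - 3\right) 272 = \left(-6\right) 272 = -1632$)
$\sqrt{O + G} = \sqrt{-1632 - 868} = \sqrt{-2500} = 50 i$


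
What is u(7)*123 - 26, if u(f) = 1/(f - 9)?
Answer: -175/2 ≈ -87.500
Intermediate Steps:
u(f) = 1/(-9 + f)
u(7)*123 - 26 = 123/(-9 + 7) - 26 = 123/(-2) - 26 = -½*123 - 26 = -123/2 - 26 = -175/2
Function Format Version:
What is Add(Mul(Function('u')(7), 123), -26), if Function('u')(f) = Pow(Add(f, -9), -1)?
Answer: Rational(-175, 2) ≈ -87.500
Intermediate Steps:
Function('u')(f) = Pow(Add(-9, f), -1)
Add(Mul(Function('u')(7), 123), -26) = Add(Mul(Pow(Add(-9, 7), -1), 123), -26) = Add(Mul(Pow(-2, -1), 123), -26) = Add(Mul(Rational(-1, 2), 123), -26) = Add(Rational(-123, 2), -26) = Rational(-175, 2)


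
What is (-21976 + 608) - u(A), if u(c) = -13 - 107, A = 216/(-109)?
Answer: -21248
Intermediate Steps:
A = -216/109 (A = 216*(-1/109) = -216/109 ≈ -1.9817)
u(c) = -120
(-21976 + 608) - u(A) = (-21976 + 608) - 1*(-120) = -21368 + 120 = -21248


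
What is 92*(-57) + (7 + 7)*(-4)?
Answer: -5300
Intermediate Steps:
92*(-57) + (7 + 7)*(-4) = -5244 + 14*(-4) = -5244 - 56 = -5300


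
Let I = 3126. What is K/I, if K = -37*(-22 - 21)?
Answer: 1591/3126 ≈ 0.50896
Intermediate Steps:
K = 1591 (K = -37*(-43) = 1591)
K/I = 1591/3126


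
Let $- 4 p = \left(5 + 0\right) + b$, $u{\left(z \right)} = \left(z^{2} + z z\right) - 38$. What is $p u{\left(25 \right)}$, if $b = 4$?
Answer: $-2727$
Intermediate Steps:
$u{\left(z \right)} = -38 + 2 z^{2}$ ($u{\left(z \right)} = \left(z^{2} + z^{2}\right) - 38 = 2 z^{2} - 38 = -38 + 2 z^{2}$)
$p = - \frac{9}{4}$ ($p = - \frac{\left(5 + 0\right) + 4}{4} = - \frac{5 + 4}{4} = \left(- \frac{1}{4}\right) 9 = - \frac{9}{4} \approx -2.25$)
$p u{\left(25 \right)} = - \frac{9 \left(-38 + 2 \cdot 25^{2}\right)}{4} = - \frac{9 \left(-38 + 2 \cdot 625\right)}{4} = - \frac{9 \left(-38 + 1250\right)}{4} = \left(- \frac{9}{4}\right) 1212 = -2727$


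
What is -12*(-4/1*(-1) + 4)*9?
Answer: -864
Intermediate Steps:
-12*(-4/1*(-1) + 4)*9 = -12*(-4*1*(-1) + 4)*9 = -12*(-4*(-1) + 4)*9 = -12*(4 + 4)*9 = -12*8*9 = -96*9 = -864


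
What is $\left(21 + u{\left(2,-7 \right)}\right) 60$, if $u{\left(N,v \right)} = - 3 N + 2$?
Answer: $1020$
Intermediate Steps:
$u{\left(N,v \right)} = 2 - 3 N$
$\left(21 + u{\left(2,-7 \right)}\right) 60 = \left(21 + \left(2 - 6\right)\right) 60 = \left(21 - 4\right) 60 = 17 \cdot 60 = 1020$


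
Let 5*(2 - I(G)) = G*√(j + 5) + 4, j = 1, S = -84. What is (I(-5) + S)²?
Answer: 171546/25 - 828*√6/5 ≈ 6456.2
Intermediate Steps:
I(G) = 6/5 - G*√6/5 (I(G) = 2 - (G*√(1 + 5) + 4)/5 = 2 - (G*√6 + 4)/5 = 2 - (4 + G*√6)/5 = 2 + (-⅘ - G*√6/5) = 6/5 - G*√6/5)
(I(-5) + S)² = ((6/5 - ⅕*(-5)*√6) - 84)² = ((6/5 + √6) - 84)² = (-414/5 + √6)²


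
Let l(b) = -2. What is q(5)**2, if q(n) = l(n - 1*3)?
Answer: 4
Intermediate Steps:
q(n) = -2
q(5)**2 = (-2)**2 = 4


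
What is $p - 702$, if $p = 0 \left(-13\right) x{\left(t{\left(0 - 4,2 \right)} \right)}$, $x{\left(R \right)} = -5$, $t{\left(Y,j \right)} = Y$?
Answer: $-702$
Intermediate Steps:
$p = 0$ ($p = 0 \left(-13\right) \left(-5\right) = 0 \left(-5\right) = 0$)
$p - 702 = 0 - 702 = -702$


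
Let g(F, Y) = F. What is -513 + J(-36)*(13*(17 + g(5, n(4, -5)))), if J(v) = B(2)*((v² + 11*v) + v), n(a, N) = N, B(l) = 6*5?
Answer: 7412607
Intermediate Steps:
B(l) = 30
J(v) = 30*v² + 360*v (J(v) = 30*((v² + 11*v) + v) = 30*(v² + 12*v) = 30*v² + 360*v)
-513 + J(-36)*(13*(17 + g(5, n(4, -5)))) = -513 + (30*(-36)*(12 - 36))*(13*(17 + 5)) = -513 + (30*(-36)*(-24))*(13*22) = -513 + 25920*286 = -513 + 7413120 = 7412607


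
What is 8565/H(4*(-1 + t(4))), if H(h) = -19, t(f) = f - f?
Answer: -8565/19 ≈ -450.79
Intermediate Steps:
t(f) = 0
8565/H(4*(-1 + t(4))) = 8565/(-19) = 8565*(-1/19) = -8565/19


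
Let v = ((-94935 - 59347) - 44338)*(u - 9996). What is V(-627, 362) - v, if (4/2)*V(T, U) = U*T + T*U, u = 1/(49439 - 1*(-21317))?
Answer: -35123853136711/17689 ≈ -1.9856e+9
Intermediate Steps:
u = 1/70756 (u = 1/(49439 + 21317) = 1/70756 ≈ 1.4133e-5)
V(T, U) = T*U (V(T, U) = (U*T + T*U)/2 = (T*U + T*U)/2 = (2*T*U)/2 = T*U)
v = 35119838193625/17689 (v = ((-94935 - 59347) - 44338)*(1/70756 - 9996) = (-154282 - 44338)*(-707276975/70756) = -198620*(-707276975/70756) = 35119838193625/17689 ≈ 1.9854e+9)
V(-627, 362) - v = -627*362 - 1*35119838193625/17689 = -226974 - 35119838193625/17689 = -35123853136711/17689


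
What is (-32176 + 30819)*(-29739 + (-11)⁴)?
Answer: 20487986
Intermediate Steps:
(-32176 + 30819)*(-29739 + (-11)⁴) = -1357*(-29739 + 14641) = -1357*(-15098) = 20487986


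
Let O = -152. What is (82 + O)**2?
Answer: 4900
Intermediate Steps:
(82 + O)**2 = (82 - 152)**2 = (-70)**2 = 4900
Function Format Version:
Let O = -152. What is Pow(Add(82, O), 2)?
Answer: 4900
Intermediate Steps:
Pow(Add(82, O), 2) = Pow(Add(82, -152), 2) = Pow(-70, 2) = 4900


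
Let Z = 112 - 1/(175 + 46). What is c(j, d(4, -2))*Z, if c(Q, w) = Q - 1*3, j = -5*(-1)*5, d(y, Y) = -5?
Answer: 544522/221 ≈ 2463.9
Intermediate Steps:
j = 25 (j = 5*5 = 25)
c(Q, w) = -3 + Q (c(Q, w) = Q - 3 = -3 + Q)
Z = 24751/221 (Z = 112 - 1/221 = 24751/221 ≈ 112.00)
c(j, d(4, -2))*Z = (-3 + 25)*(24751/221) = 22*(24751/221) = 544522/221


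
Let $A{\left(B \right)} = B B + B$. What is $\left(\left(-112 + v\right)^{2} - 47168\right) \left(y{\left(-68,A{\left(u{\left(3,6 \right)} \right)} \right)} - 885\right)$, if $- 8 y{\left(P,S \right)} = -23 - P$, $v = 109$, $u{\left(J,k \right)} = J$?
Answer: $\frac{336007875}{8} \approx 4.2001 \cdot 10^{7}$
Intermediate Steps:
$A{\left(B \right)} = B + B^{2}$ ($A{\left(B \right)} = B^{2} + B = B + B^{2}$)
$y{\left(P,S \right)} = \frac{23}{8} + \frac{P}{8}$ ($y{\left(P,S \right)} = - \frac{-23 - P}{8} = \frac{23}{8} + \frac{P}{8}$)
$\left(\left(-112 + v\right)^{2} - 47168\right) \left(y{\left(-68,A{\left(u{\left(3,6 \right)} \right)} \right)} - 885\right) = \left(\left(-112 + 109\right)^{2} - 47168\right) \left(\left(\frac{23}{8} + \frac{1}{8} \left(-68\right)\right) - 885\right) = \left(\left(-3\right)^{2} - 47168\right) \left(\left(\frac{23}{8} - \frac{17}{2}\right) - 885\right) = \left(9 - 47168\right) \left(- \frac{45}{8} - 885\right) = \left(-47159\right) \left(- \frac{7125}{8}\right) = \frac{336007875}{8}$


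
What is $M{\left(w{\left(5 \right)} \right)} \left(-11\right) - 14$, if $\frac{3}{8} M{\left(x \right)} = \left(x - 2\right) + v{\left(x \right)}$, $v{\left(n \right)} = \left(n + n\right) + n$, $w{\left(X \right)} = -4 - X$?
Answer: $\frac{3302}{3} \approx 1100.7$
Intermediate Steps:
$v{\left(n \right)} = 3 n$ ($v{\left(n \right)} = 2 n + n = 3 n$)
$M{\left(x \right)} = - \frac{16}{3} + \frac{32 x}{3}$ ($M{\left(x \right)} = \frac{8 \left(\left(x - 2\right) + 3 x\right)}{3} = \frac{8 \left(\left(-2 + x\right) + 3 x\right)}{3} = \frac{8 \left(-2 + 4 x\right)}{3} = - \frac{16}{3} + \frac{32 x}{3}$)
$M{\left(w{\left(5 \right)} \right)} \left(-11\right) - 14 = \left(- \frac{16}{3} + \frac{32 \left(-4 - 5\right)}{3}\right) \left(-11\right) - 14 = \left(- \frac{16}{3} + \frac{32}{3} \left(-9\right)\right) \left(-11\right) - 14 = \left(- \frac{16}{3} - 96\right) \left(-11\right) - 14 = \left(- \frac{304}{3}\right) \left(-11\right) - 14 = \frac{3344}{3} - 14 = \frac{3302}{3}$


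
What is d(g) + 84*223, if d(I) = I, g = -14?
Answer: 18718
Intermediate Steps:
d(g) + 84*223 = -14 + 84*223 = -14 + 18732 = 18718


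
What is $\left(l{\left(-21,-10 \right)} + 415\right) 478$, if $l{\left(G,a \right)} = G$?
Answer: $188332$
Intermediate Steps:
$\left(l{\left(-21,-10 \right)} + 415\right) 478 = \left(-21 + 415\right) 478 = 394 \cdot 478 = 188332$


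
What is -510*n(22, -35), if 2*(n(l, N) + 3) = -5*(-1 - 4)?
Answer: -4845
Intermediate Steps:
n(l, N) = 19/2 (n(l, N) = -3 + (-5*(-1 - 4))/2 = -3 + (-5*(-5))/2 = -3 + (1/2)*25 = -3 + 25/2 = 19/2)
-510*n(22, -35) = -510*19/2 = -4845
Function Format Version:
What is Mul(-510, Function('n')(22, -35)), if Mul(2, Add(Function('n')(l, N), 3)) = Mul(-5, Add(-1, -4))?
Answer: -4845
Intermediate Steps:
Function('n')(l, N) = Rational(19, 2) (Function('n')(l, N) = Add(-3, Mul(Rational(1, 2), Mul(-5, Add(-1, -4)))) = Add(-3, Mul(Rational(1, 2), Mul(-5, -5))) = Add(-3, Mul(Rational(1, 2), 25)) = Add(-3, Rational(25, 2)) = Rational(19, 2))
Mul(-510, Function('n')(22, -35)) = Mul(-510, Rational(19, 2)) = -4845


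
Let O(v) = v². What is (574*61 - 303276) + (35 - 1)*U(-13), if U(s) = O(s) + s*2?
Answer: -263400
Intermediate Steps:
U(s) = s² + 2*s (U(s) = s² + s*2 = s² + 2*s)
(574*61 - 303276) + (35 - 1)*U(-13) = (574*61 - 303276) + (35 - 1)*(-13*(2 - 13)) = (35014 - 303276) + 34*(-13*(-11)) = -268262 + 34*143 = -268262 + 4862 = -263400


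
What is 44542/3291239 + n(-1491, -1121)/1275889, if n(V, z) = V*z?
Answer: 5557843716067/4199255636471 ≈ 1.3235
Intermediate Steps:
44542/3291239 + n(-1491, -1121)/1275889 = 44542/3291239 - 1491*(-1121)/1275889 = 44542*(1/3291239) + 1671411*(1/1275889) = 44542/3291239 + 1671411/1275889 = 5557843716067/4199255636471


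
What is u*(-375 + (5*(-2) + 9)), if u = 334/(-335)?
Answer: 125584/335 ≈ 374.88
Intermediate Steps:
u = -334/335 (u = 334*(-1/335) = -334/335 ≈ -0.99701)
u*(-375 + (5*(-2) + 9)) = -334*(-375 + (5*(-2) + 9))/335 = -334*(-375 + (-10 + 9))/335 = -334*(-375 - 1)/335 = -334/335*(-376) = 125584/335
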